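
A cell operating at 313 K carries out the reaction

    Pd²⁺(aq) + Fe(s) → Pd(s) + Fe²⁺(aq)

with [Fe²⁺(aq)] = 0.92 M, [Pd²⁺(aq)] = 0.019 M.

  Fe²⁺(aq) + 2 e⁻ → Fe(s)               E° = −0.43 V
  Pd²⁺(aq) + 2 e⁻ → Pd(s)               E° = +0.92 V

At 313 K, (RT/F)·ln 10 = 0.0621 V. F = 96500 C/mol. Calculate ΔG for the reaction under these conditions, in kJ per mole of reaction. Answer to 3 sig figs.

−250 kJ/mol

E°cell = +0.92 − (−0.43) = +1.35 V; the balanced reaction transfers n = 2 electrons.
Q = [Fe²⁺(aq)] / [Pd²⁺(aq)] = 48.4, so log Q = 1.685 and E = +1.35 − (0.0621/2)(1.685) = +1.2977 V.
Then ΔG = −nFE = −2 × 96500 × +1.2977 J/mol = −250 kJ/mol.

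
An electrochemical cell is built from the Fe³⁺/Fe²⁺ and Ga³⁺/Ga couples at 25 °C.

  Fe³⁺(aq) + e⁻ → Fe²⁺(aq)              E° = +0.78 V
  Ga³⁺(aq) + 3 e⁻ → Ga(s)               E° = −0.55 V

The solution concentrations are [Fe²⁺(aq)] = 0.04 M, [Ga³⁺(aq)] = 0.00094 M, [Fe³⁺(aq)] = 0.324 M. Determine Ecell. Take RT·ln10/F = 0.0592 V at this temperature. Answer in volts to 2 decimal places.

Fe³⁺/Fe²⁺ is reduced (cathode, E° = +0.78 V) and Ga³⁺/Ga is oxidized (anode).
E°cell = E°cat − E°an = +0.78 − (−0.55) = +1.33 V; n = 3.
The balanced reaction is 3 Fe³⁺(aq) + Ga(s) → 3 Fe²⁺(aq) + Ga³⁺(aq), so Q = ([Fe²⁺(aq)]^3·[Ga³⁺(aq)]) / [Fe³⁺(aq)]^3 = 1.77×10^−6 and log Q = −5.752.
By the Nernst equation, E = +1.33 − (0.0592/3)·(−5.752) = +1.44 V.

+1.44 V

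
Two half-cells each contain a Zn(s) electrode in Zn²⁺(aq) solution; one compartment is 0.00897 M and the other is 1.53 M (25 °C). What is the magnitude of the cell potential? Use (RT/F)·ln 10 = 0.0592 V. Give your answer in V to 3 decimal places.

For a concentration cell E°cell = 0, since both electrodes use the same couple.
The compartment with the higher Zn²⁺(aq) concentration (1.53 M) acts as the cathode; ions are reduced there and produced at the dilute (0.00897 M) anode.
With n = 2, Ecell = −(0.0592/2)·log([dilute]/[conc]) = −(0.0592/2)·log(0.00897/1.53) = +0.066 V.

0.066 V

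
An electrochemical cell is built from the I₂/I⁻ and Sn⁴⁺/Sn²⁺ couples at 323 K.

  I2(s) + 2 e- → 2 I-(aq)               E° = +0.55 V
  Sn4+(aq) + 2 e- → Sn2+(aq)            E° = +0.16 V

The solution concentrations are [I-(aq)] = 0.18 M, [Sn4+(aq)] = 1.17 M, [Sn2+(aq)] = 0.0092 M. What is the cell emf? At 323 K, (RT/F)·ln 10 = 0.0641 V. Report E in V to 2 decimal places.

Since E°(I₂/I⁻) > E°(Sn⁴⁺/Sn²⁺), I₂/I⁻ serves as the cathode.
E°cell = E°cat − E°an = +0.55 − (+0.16) = +0.39 V; n = 2.
Balancing gives I2(s) + Sn2+(aq) → 2 I-(aq) + Sn4+(aq); hence Q = ([I-(aq)]^2·[Sn4+(aq)]) / [Sn2+(aq)] = 4.12 (log Q = 0.615).
E = E° − (0.0641/n)·log Q = +0.39 − (0.0641/2)(0.615) = +0.37 V.

+0.37 V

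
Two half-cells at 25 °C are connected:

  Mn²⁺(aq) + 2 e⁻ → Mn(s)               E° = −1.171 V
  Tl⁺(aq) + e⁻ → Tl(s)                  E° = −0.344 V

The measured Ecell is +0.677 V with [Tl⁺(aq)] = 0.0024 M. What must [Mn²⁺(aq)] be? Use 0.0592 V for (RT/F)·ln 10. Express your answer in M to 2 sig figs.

0.67 M

With Tl⁺/Tl at the cathode and Mn²⁺/Mn at the anode, E°cell = −0.344 − (−1.171) = +0.827 V (n = 2).
From the Nernst equation, log Q = n(E° − E)/0.0592 = 2·(+0.827 − (+0.677))/0.0592 = 5.068.
The balanced reaction is 2 Tl⁺(aq) + Mn(s) → 2 Tl(s) + Mn²⁺(aq), so Q = [Mn²⁺(aq)] / [Tl⁺(aq)]^2.
Substituting the known concentrations and solving, log [Mn²⁺(aq)] = −0.172 and [Mn²⁺(aq)] = 0.67 M.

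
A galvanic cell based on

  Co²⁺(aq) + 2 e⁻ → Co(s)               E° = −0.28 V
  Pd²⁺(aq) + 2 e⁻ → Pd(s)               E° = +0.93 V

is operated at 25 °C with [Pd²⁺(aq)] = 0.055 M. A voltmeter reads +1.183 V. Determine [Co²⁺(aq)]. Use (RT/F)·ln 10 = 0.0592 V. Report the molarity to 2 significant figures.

The Pd²⁺/Pd couple has the larger reduction potential, so it is the cathode: E°cell = +0.93 − (−0.28) = +1.21 V and n = 2.
Rearranging E = E° − (0.0592/n)·log Q gives log Q = 2(+1.21 − (+1.183))/0.0592 = 0.912.
Balancing electrons gives Pd²⁺(aq) + Co(s) → Pd(s) + Co²⁺(aq); thus Q = [Co²⁺(aq)] / [Pd²⁺(aq)].
Solving for the unknown gives log [Co²⁺(aq)] = −0.348, so [Co²⁺(aq)] ≈ 0.45 M.

0.45 M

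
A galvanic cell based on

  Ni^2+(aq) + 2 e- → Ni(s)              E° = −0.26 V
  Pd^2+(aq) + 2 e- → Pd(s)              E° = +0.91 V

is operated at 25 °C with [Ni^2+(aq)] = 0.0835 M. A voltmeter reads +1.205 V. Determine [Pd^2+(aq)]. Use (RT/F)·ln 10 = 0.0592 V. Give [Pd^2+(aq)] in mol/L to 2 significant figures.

With Pd²⁺/Pd at the cathode and Ni²⁺/Ni at the anode, E°cell = +0.91 − (−0.26) = +1.17 V (n = 2).
Rearranging E = E° − (0.0592/n)·log Q gives log Q = 2(+1.17 − (+1.205))/0.0592 = −1.182.
The balanced reaction is Pd^2+(aq) + Ni(s) → Pd(s) + Ni^2+(aq), so Q = [Ni^2+(aq)] / [Pd^2+(aq)].
Solving for the unknown gives log [Pd^2+(aq)] = 0.104, so [Pd^2+(aq)] ≈ 1.3 M.

1.3 M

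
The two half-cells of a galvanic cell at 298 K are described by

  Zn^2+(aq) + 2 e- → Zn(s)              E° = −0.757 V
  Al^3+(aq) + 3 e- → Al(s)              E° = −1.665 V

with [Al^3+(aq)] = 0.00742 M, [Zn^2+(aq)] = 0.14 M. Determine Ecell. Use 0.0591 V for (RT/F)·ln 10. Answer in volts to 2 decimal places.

Since E°(Zn²⁺/Zn) > E°(Al³⁺/Al), Zn²⁺/Zn serves as the cathode.
E°cell = −0.757 − (−1.665) = +0.908 V, with n = 6 electrons transferred.
The balanced reaction is 3 Zn^2+(aq) + 2 Al(s) → 3 Zn(s) + 2 Al^3+(aq), so Q = [Al^3+(aq)]^2 / [Zn^2+(aq)]^3 = 0.0201 and log Q = −1.698.
E = E° − (0.0591/n)·log Q = +0.908 − (0.0591/6)(−1.698) = +0.92 V.

+0.92 V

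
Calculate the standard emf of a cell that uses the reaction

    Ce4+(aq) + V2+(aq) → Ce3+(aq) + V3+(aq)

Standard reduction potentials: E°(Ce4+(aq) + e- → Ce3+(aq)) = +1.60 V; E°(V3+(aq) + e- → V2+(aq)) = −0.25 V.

In the reaction as written, Ce4+(aq) is reduced (cathode) and V3+(aq) is produced by oxidation at the anode.
E°cell = E°(cathode) − E°(anode) = +1.60 − (−0.25) = +1.85 V.

+1.85 V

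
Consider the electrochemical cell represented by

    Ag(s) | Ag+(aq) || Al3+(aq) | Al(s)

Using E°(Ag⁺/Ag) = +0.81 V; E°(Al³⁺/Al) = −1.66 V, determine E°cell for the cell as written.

By convention the left-hand electrode in cell notation is the anode (oxidation) and the right-hand electrode is the cathode (reduction).
E°cell = E°(right) − E°(left) = −1.66 − (+0.81) = −2.47 V.
The negative sign shows that, as written, the cell would require an external voltage to drive the reaction.

−2.47 V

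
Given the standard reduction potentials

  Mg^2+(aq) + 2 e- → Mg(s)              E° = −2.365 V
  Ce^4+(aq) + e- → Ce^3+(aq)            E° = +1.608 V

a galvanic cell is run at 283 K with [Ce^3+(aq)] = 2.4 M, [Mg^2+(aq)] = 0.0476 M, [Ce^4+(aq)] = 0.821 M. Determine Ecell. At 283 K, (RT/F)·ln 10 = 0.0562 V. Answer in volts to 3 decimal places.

+3.984 V

The Ce⁴⁺/Ce³⁺ couple has the more positive E°, so it is the cathode; Mg²⁺/Mg is the anode.
The standard potential is +1.608 − (−2.365) = +3.973 V and the balanced reaction transfers n = 2 electrons.
The balanced reaction is 2 Ce^4+(aq) + Mg(s) → 2 Ce^3+(aq) + Mg^2+(aq), so Q = ([Ce^3+(aq)]^2·[Mg^2+(aq)]) / [Ce^4+(aq)]^2 = 0.407 and log Q = −0.391.
By the Nernst equation, E = +3.973 − (0.0562/2)·(−0.391) = +3.984 V.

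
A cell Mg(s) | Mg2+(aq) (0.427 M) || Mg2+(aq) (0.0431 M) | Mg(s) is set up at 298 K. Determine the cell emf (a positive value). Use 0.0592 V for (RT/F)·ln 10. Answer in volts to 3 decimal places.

For a concentration cell E°cell = 0, since both electrodes use the same couple.
The compartment with the higher Mg2+(aq) concentration (0.427 M) acts as the cathode; ions are reduced there and produced at the dilute (0.0431 M) anode.
With n = 2, Ecell = −(0.0592/2)·log([dilute]/[conc]) = −(0.0592/2)·log(0.0431/0.427) = +0.029 V.

0.029 V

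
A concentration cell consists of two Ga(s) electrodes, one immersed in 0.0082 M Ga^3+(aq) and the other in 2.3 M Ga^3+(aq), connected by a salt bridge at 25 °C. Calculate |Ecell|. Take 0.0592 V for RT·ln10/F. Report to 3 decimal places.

For a concentration cell E°cell = 0, since both electrodes use the same couple.
The compartment with the higher Ga^3+(aq) concentration (2.3 M) acts as the cathode; ions are reduced there and produced at the dilute (0.0082 M) anode.
With n = 3, Ecell = −(0.0592/3)·log([dilute]/[conc]) = −(0.0592/3)·log(0.0082/2.3) = +0.048 V.

0.048 V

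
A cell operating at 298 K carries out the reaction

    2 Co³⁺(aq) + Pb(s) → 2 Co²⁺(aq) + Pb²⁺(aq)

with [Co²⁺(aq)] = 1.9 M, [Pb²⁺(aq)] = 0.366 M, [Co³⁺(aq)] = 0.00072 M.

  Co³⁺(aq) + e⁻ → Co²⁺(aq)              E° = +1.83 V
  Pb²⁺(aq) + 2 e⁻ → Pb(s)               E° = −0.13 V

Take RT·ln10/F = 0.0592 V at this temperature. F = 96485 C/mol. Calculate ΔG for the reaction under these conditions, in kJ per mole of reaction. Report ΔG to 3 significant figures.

With Co³⁺/Co²⁺ reduced at the cathode, E°cell = +1.83 − (−0.13) = +1.96 V and n = 2.
The reaction quotient is ([Co²⁺(aq)]^2·[Pb²⁺(aq)]) / [Co³⁺(aq)]^2 = 2.55×10^6; by Nernst, E = +1.96 − (0.0592/2)(6.406) = +1.7704 V.
Then ΔG = −nFE = −2 × 96485 × +1.7704 J/mol = −342 kJ/mol.

−342 kJ/mol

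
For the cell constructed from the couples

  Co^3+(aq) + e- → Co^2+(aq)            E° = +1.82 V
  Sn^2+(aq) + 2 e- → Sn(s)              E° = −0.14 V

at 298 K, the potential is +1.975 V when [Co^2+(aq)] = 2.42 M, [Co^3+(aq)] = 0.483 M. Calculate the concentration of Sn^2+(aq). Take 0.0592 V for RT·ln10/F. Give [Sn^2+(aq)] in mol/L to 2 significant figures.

Co³⁺/Co²⁺ is the cathode (higher E°); E°cell = +1.82 − (−0.14) = +1.96 V with n = 2.
Rearranging E = E° − (0.0592/n)·log Q gives log Q = 2(+1.96 − (+1.975))/0.0592 = −0.507.
Balancing electrons gives 2 Co^3+(aq) + Sn(s) → 2 Co^2+(aq) + Sn^2+(aq); thus Q = ([Co^2+(aq)]^2·[Sn^2+(aq)]) / [Co^3+(aq)]^2.
Substituting the known concentrations and solving, log [Sn^2+(aq)] = −1.907 and [Sn^2+(aq)] = 0.012 M.

0.012 M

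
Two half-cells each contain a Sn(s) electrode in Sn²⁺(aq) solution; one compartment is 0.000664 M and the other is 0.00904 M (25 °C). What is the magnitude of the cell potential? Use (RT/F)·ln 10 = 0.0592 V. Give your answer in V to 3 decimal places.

For a concentration cell E°cell = 0, since both electrodes use the same couple.
The compartment with the higher Sn²⁺(aq) concentration (0.00904 M) acts as the cathode; ions are reduced there and produced at the dilute (0.000664 M) anode.
With n = 2, Ecell = −(0.0592/2)·log([dilute]/[conc]) = −(0.0592/2)·log(0.000664/0.00904) = +0.034 V.

0.034 V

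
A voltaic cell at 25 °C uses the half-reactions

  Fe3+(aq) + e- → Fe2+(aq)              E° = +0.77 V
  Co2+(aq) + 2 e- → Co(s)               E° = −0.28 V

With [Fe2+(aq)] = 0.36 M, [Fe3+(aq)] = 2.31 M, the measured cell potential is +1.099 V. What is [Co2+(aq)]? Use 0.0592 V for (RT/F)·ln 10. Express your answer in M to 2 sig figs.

Fe³⁺/Fe²⁺ is the cathode (higher E°); E°cell = +0.77 − (−0.28) = +1.05 V with n = 2.
From the Nernst equation, log Q = n(E° − E)/0.0592 = 2·(+1.05 − (+1.099))/0.0592 = −1.655.
For 2 Fe3+(aq) + Co(s) → 2 Fe2+(aq) + Co2+(aq), the reaction quotient is Q = ([Fe2+(aq)]^2·[Co2+(aq)]) / [Fe3+(aq)]^2.
Substituting the known concentrations and solving, log [Co2+(aq)] = −0.040 and [Co2+(aq)] = 0.91 M.

0.91 M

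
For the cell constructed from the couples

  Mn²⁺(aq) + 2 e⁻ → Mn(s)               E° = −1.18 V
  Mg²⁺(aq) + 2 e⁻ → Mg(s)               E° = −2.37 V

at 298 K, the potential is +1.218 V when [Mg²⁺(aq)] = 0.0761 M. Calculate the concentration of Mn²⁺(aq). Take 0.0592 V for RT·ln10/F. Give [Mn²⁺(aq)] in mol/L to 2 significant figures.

The Mn²⁺/Mn couple has the larger reduction potential, so it is the cathode: E°cell = −1.18 − (−2.37) = +1.19 V and n = 2.
From the Nernst equation, log Q = n(E° − E)/0.0592 = 2·(+1.19 − (+1.218))/0.0592 = −0.946.
For Mn²⁺(aq) + Mg(s) → Mn(s) + Mg²⁺(aq), the reaction quotient is Q = [Mg²⁺(aq)] / [Mn²⁺(aq)].
Solving for the unknown gives log [Mn²⁺(aq)] = −0.173, so [Mn²⁺(aq)] ≈ 0.67 M.

0.67 M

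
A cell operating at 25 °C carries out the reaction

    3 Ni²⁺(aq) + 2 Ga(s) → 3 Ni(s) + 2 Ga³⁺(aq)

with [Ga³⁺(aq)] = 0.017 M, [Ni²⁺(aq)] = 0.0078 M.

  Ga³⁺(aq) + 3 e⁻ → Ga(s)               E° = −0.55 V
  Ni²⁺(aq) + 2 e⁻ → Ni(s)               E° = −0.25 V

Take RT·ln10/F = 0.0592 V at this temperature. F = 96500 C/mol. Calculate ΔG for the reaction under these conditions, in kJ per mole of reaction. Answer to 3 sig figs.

With Ni²⁺/Ni reduced at the cathode, E°cell = −0.25 − (−0.55) = +0.30 V and n = 6.
The reaction quotient is [Ga³⁺(aq)]^2 / [Ni²⁺(aq)]^3 = 609; by Nernst, E = +0.30 − (0.0592/6)(2.785) = +0.2725 V.
Finally ΔG = −nFE = −(6)(96500 C/mol)(+0.2725 V) = −158 kJ/mol.

−158 kJ/mol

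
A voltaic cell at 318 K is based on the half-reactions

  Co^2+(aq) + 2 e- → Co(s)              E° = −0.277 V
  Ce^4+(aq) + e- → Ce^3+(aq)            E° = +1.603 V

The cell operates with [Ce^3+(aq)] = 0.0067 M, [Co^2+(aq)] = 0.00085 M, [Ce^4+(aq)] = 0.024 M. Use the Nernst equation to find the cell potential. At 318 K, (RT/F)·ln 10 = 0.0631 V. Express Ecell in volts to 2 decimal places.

+2.01 V

Ce⁴⁺/Ce³⁺ is reduced (cathode, E° = +1.603 V) and Co²⁺/Co is oxidized (anode).
E°cell = E°cat − E°an = +1.603 − (−0.277) = +1.880 V; n = 2.
The balanced reaction is 2 Ce^4+(aq) + Co(s) → 2 Ce^3+(aq) + Co^2+(aq), so Q = ([Ce^3+(aq)]^2·[Co^2+(aq)]) / [Ce^4+(aq)]^2 = 6.62×10^−5 and log Q = −4.179.
E = E° − (0.0631/n)·log Q = +1.880 − (0.0631/2)(−4.179) = +2.01 V.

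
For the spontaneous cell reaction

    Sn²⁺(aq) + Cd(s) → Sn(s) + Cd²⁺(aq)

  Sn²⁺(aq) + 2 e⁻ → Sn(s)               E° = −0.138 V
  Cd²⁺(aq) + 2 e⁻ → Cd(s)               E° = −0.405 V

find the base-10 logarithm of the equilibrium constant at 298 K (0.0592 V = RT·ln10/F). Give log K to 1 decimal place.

The Sn²⁺/Sn couple is reduced (cathode); E°cell = −0.138 − (−0.405) = +0.267 V with n = 2.
At equilibrium E = 0, so log K = nE°cell / 0.0592 = (2)(+0.267) / 0.0592 = 9.0.

log K = 9.0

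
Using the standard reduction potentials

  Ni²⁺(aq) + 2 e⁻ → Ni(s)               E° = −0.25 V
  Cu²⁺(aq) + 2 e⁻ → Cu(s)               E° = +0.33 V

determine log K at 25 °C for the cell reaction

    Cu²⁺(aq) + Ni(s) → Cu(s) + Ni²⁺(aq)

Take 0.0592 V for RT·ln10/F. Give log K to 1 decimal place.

The Cu²⁺/Cu couple is reduced (cathode); E°cell = +0.33 − (−0.25) = +0.58 V with n = 2.
At equilibrium E = 0, so log K = nE°cell / 0.0592 = (2)(+0.58) / 0.0592 = 19.6.

log K = 19.6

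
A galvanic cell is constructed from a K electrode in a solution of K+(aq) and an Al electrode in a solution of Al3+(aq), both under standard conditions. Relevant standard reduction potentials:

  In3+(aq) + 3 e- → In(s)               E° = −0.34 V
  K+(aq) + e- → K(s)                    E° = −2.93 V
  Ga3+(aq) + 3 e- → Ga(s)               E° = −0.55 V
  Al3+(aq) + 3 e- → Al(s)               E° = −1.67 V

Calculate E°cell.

+1.26 V

The Al³⁺/Al couple has the higher E°, so Al ion is reduced (cathode) and K is oxidized (anode).
E°cell = E°(cathode) − E°(anode) = −1.67 − (−2.93) = +1.26 V.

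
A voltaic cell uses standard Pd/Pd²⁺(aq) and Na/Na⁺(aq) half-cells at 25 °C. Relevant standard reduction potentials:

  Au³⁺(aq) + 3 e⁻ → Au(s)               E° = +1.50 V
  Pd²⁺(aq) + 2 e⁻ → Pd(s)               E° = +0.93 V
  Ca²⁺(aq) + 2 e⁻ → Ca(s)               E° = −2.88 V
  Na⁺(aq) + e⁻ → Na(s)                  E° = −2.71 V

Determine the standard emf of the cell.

The Pd²⁺/Pd couple has the higher E°, so Pd ion is reduced (cathode) and Na is oxidized (anode).
E°cell = E°(cathode) − E°(anode) = +0.93 − (−2.71) = +3.64 V.

+3.64 V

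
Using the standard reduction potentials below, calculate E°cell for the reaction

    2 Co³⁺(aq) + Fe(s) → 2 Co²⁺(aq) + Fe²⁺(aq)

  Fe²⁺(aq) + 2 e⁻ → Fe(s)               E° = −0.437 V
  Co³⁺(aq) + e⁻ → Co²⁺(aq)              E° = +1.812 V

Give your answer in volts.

+2.249 V

In the reaction as written, Co³⁺(aq) is reduced (cathode) and Fe²⁺(aq) is produced by oxidation at the anode.
E°cell = E°(cathode) − E°(anode) = +1.812 − (−0.437) = +2.249 V.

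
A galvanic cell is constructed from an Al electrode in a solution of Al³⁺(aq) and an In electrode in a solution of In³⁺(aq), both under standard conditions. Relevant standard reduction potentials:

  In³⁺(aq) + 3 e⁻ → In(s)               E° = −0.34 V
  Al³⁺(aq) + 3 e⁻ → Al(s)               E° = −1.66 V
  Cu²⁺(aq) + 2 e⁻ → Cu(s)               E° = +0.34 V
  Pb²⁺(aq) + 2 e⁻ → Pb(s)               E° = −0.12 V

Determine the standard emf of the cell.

The In³⁺/In couple has the higher E°, so In ion is reduced (cathode) and Al is oxidized (anode).
E°cell = E°(cathode) − E°(anode) = −0.34 − (−1.66) = +1.32 V.

+1.32 V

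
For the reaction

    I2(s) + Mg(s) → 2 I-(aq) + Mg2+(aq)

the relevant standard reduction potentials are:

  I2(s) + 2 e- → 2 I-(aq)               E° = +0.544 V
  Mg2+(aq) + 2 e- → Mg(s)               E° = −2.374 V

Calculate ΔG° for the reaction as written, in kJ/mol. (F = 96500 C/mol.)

In the reaction as written I2(s) is reduced, so the I₂/I⁻ couple is the cathode and Mg²⁺/Mg is the anode.
E°cell = +0.544 − (−2.374) = +2.918 V; balancing electrons gives n = 2.
ΔG° = −nFE°cell = −(2)(96500)(+2.918) J/mol = −563 kJ/mol.

−563 kJ/mol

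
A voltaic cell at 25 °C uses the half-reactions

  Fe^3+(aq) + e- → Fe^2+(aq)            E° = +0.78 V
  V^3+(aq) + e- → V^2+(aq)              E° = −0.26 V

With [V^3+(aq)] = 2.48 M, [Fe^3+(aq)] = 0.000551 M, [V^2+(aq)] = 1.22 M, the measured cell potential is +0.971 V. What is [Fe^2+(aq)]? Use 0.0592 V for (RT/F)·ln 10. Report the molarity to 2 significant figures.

With Fe³⁺/Fe²⁺ at the cathode and V³⁺/V²⁺ at the anode, E°cell = +0.78 − (−0.26) = +1.04 V (n = 1).
Since E = E° − (0.0592/n)·log Q, log Q = n(E° − E)/0.0592 = 1.166.
For Fe^3+(aq) + V^2+(aq) → Fe^2+(aq) + V^3+(aq), the reaction quotient is Q = ([Fe^2+(aq)]·[V^3+(aq)]) / ([Fe^3+(aq)]·[V^2+(aq)]).
Substituting the known concentrations and solving, log [Fe^2+(aq)] = −2.401 and [Fe^2+(aq)] = 0.0040 M.

0.0040 M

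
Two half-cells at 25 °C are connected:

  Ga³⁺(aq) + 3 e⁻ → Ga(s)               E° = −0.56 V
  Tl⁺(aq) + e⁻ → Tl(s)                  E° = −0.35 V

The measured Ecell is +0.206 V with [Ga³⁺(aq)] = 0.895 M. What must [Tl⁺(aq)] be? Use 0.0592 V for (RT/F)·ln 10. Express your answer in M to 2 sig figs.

Tl⁺/Tl is the cathode (higher E°); E°cell = −0.35 − (−0.56) = +0.21 V with n = 3.
Since E = E° − (0.0592/n)·log Q, log Q = n(E° − E)/0.0592 = 0.203.
For 3 Tl⁺(aq) + Ga(s) → 3 Tl(s) + Ga³⁺(aq), the reaction quotient is Q = [Ga³⁺(aq)] / [Tl⁺(aq)]^3.
Isolating [Tl⁺(aq)] in Q = 10^{0.203} yields log [Tl⁺(aq)] = −0.084, i.e. 0.82 M.

0.82 M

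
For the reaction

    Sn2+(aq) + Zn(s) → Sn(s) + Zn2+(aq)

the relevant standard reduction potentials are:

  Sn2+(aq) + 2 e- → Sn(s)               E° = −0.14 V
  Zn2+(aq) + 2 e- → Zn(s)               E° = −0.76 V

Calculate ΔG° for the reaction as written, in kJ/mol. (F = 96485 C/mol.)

−120 kJ/mol

In the reaction as written Sn2+(aq) is reduced, so the Sn²⁺/Sn couple is the cathode and Zn²⁺/Zn is the anode.
E°cell = −0.14 − (−0.76) = +0.62 V; balancing electrons gives n = 2.
ΔG° = −nFE°cell = −(2)(96485)(+0.62) J/mol = −120 kJ/mol.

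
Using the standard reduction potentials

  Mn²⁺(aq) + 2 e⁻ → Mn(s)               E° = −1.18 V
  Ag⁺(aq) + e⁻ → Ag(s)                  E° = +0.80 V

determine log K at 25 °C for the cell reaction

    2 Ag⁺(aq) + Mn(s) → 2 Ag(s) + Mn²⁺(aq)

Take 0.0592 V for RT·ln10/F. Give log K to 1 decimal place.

The Ag⁺/Ag couple is reduced (cathode); E°cell = +0.80 − (−1.18) = +1.98 V with n = 2.
At equilibrium E = 0, so log K = nE°cell / 0.0592 = (2)(+1.98) / 0.0592 = 66.9.

log K = 66.9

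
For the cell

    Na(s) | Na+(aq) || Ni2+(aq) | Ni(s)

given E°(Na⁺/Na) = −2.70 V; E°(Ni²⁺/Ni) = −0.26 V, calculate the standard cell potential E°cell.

+2.44 V

By convention the left-hand electrode in cell notation is the anode (oxidation) and the right-hand electrode is the cathode (reduction).
E°cell = E°(right) − E°(left) = −0.26 − (−2.70) = +2.44 V.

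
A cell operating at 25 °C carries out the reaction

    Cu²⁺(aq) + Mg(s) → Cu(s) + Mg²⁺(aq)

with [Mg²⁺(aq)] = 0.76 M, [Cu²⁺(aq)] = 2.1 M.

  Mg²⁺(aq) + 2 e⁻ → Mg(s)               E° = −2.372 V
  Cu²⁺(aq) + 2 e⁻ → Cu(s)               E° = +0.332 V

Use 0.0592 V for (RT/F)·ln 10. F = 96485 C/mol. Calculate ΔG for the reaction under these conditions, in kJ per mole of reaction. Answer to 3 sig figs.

−524 kJ/mol

The standard cell potential is +0.332 − (−2.372) = +2.704 V, with n = 2 electrons in the balanced equation.
The reaction quotient is [Mg²⁺(aq)] / [Cu²⁺(aq)] = 0.362; by Nernst, E = +2.704 − (0.0592/2)(−0.441) = +2.7171 V.
Finally ΔG = −nFE = −(2)(96485 C/mol)(+2.7171 V) = −524 kJ/mol.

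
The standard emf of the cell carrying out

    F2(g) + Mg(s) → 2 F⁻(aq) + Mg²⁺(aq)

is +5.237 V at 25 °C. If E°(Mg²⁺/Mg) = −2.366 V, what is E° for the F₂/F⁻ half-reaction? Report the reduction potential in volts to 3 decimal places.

In the reaction as written the F₂/F⁻ couple is reduced (cathode) and Mg²⁺/Mg is oxidized (anode), so E°cell = E°(F₂/F⁻) − E°(Mg²⁺/Mg).
E°(F₂/F⁻) = E°cell + E°(anode) = +5.237 + (−2.366) = +2.871 V.

+2.871 V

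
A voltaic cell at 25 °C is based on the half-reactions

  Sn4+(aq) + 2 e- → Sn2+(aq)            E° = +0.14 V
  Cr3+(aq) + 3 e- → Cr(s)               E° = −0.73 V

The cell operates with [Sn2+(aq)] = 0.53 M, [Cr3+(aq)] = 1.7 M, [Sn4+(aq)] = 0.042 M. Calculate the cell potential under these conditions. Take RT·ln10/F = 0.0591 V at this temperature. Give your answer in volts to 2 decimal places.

+0.83 V

Sn⁴⁺/Sn²⁺ is reduced (cathode, E° = +0.14 V) and Cr³⁺/Cr is oxidized (anode).
E°cell = +0.14 − (−0.73) = +0.87 V, with n = 6 electrons transferred.
Balancing gives 3 Sn4+(aq) + 2 Cr(s) → 3 Sn2+(aq) + 2 Cr3+(aq); hence Q = ([Sn2+(aq)]^3·[Cr3+(aq)]^2) / [Sn4+(aq)]^3 = 5.81×10^3 (log Q = 3.764).
E = E° − (0.0591/n)·log Q = +0.87 − (0.0591/6)(3.764) = +0.83 V.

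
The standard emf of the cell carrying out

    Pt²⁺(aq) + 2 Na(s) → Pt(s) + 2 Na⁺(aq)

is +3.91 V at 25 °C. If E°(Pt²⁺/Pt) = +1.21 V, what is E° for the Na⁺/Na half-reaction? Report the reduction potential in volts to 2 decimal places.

In the reaction as written the Pt²⁺/Pt couple is reduced (cathode) and Na⁺/Na is oxidized (anode), so E°cell = E°(Pt²⁺/Pt) − E°(Na⁺/Na).
E°(Na⁺/Na) = E°(cathode) − E°cell = +1.21 − (+3.91) = −2.70 V.

−2.70 V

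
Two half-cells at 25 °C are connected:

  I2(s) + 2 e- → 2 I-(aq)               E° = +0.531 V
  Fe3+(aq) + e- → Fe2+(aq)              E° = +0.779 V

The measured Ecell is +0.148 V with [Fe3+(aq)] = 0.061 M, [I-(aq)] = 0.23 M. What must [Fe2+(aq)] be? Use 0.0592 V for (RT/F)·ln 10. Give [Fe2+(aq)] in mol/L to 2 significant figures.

0.69 M

With Fe³⁺/Fe²⁺ at the cathode and I₂/I⁻ at the anode, E°cell = +0.779 − (+0.531) = +0.248 V (n = 2).
Since E = E° − (0.0592/n)·log Q, log Q = n(E° − E)/0.0592 = 3.378.
The balanced reaction is 2 Fe3+(aq) + 2 I-(aq) → 2 Fe2+(aq) + I2(s), so Q = [Fe2+(aq)]^2 / ([Fe3+(aq)]^2·[I-(aq)]^2).
Substituting the known concentrations and solving, log [Fe2+(aq)] = −0.164 and [Fe2+(aq)] = 0.69 M.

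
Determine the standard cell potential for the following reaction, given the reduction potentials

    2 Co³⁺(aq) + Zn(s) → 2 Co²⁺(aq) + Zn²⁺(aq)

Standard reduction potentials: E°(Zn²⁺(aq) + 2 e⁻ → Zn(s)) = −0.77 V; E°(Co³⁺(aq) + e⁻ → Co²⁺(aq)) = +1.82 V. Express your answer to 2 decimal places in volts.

+2.59 V

In the reaction as written, Co³⁺(aq) is reduced (cathode) and Zn²⁺(aq) is produced by oxidation at the anode.
E°cell = E°(cathode) − E°(anode) = +1.82 − (−0.77) = +2.59 V.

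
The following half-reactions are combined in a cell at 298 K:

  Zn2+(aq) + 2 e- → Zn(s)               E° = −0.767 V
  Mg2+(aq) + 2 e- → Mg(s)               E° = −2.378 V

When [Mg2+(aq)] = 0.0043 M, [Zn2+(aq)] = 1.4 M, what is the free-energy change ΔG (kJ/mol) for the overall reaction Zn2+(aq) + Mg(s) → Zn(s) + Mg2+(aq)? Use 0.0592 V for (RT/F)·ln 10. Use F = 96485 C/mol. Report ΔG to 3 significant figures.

The standard cell potential is −0.767 − (−2.378) = +1.611 V, with n = 2 electrons in the balanced equation.
The reaction quotient is [Mg2+(aq)] / [Zn2+(aq)] = 0.00307; by Nernst, E = +1.611 − (0.0592/2)(−2.513) = +1.6854 V.
Then ΔG = −nFE = −2 × 96485 × +1.6854 J/mol = −325 kJ/mol.

−325 kJ/mol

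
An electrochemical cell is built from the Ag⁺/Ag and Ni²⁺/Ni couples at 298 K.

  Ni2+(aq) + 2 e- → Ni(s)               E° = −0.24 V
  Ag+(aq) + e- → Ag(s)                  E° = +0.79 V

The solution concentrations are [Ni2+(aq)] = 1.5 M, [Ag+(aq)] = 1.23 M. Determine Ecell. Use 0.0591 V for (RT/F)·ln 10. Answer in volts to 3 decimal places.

Since E°(Ag⁺/Ag) > E°(Ni²⁺/Ni), Ag⁺/Ag serves as the cathode.
E°cell = E°cat − E°an = +0.79 − (−0.24) = +1.03 V; n = 2.
The balanced reaction is 2 Ag+(aq) + Ni(s) → 2 Ag(s) + Ni2+(aq), so Q = [Ni2+(aq)] / [Ag+(aq)]^2 = 0.991 and log Q = −0.004.
By the Nernst equation, E = +1.03 − (0.0591/2)·(−0.004) = +1.030 V.

+1.030 V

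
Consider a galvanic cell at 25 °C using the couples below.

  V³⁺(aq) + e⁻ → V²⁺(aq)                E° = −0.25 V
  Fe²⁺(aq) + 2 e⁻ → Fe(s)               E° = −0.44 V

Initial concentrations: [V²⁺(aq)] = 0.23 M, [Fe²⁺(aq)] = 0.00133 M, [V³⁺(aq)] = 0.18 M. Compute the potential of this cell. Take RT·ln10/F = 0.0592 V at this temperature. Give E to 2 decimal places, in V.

+0.27 V

Since E°(V³⁺/V²⁺) > E°(Fe²⁺/Fe), V³⁺/V²⁺ serves as the cathode.
E°cell = E°cat − E°an = −0.25 − (−0.44) = +0.19 V; n = 2.
For the overall reaction 2 V³⁺(aq) + Fe(s) → 2 V²⁺(aq) + Fe²⁺(aq), Q = ([V²⁺(aq)]^2·[Fe²⁺(aq)]) / [V³⁺(aq)]^2 = 0.00217, giving log Q = −2.663.
By the Nernst equation, E = +0.19 − (0.0592/2)·(−2.663) = +0.27 V.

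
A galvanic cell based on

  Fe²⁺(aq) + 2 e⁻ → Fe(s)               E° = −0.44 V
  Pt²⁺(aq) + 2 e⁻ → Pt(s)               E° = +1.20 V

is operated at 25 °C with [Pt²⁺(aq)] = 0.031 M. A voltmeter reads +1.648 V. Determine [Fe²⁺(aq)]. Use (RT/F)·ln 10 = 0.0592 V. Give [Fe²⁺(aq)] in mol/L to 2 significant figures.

The Pt²⁺/Pt couple has the larger reduction potential, so it is the cathode: E°cell = +1.20 − (−0.44) = +1.64 V and n = 2.
Since E = E° − (0.0592/n)·log Q, log Q = n(E° − E)/0.0592 = −0.270.
The balanced reaction is Pt²⁺(aq) + Fe(s) → Pt(s) + Fe²⁺(aq), so Q = [Fe²⁺(aq)] / [Pt²⁺(aq)].
Solving for the unknown gives log [Fe²⁺(aq)] = −1.779, so [Fe²⁺(aq)] ≈ 0.017 M.

0.017 M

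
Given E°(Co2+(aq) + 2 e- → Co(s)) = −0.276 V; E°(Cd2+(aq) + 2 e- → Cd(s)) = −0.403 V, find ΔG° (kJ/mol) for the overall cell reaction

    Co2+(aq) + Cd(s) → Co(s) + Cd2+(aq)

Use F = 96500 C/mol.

−24.5 kJ/mol

In the reaction as written Co2+(aq) is reduced, so the Co²⁺/Co couple is the cathode and Cd²⁺/Cd is the anode.
E°cell = −0.276 − (−0.403) = +0.127 V; balancing electrons gives n = 2.
ΔG° = −nFE°cell = −(2)(96500)(+0.127) J/mol = −24.5 kJ/mol.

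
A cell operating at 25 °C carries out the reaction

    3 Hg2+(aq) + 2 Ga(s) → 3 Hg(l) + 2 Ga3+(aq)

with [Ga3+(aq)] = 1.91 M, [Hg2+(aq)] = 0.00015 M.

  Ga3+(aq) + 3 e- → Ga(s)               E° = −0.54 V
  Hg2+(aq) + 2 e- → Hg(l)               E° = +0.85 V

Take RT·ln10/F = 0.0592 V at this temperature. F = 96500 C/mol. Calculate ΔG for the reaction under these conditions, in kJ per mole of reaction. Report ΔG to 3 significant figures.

−736 kJ/mol

The standard cell potential is +0.85 − (−0.54) = +1.39 V, with n = 6 electrons in the balanced equation.
Q = [Ga3+(aq)]^2 / [Hg2+(aq)]^3 = 1.08×10^12, so log Q = 12.034 and E = +1.39 − (0.0592/6)(12.034) = +1.2713 V.
Then ΔG = −nFE = −6 × 96500 × +1.2713 J/mol = −736 kJ/mol.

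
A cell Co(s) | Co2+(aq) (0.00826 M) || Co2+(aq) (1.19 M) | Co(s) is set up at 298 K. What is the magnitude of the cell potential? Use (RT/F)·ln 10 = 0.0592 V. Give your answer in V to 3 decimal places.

For a concentration cell E°cell = 0, since both electrodes use the same couple.
The compartment with the higher Co2+(aq) concentration (1.19 M) acts as the cathode; ions are reduced there and produced at the dilute (0.00826 M) anode.
With n = 2, Ecell = −(0.0592/2)·log([dilute]/[conc]) = −(0.0592/2)·log(0.00826/1.19) = +0.064 V.

0.064 V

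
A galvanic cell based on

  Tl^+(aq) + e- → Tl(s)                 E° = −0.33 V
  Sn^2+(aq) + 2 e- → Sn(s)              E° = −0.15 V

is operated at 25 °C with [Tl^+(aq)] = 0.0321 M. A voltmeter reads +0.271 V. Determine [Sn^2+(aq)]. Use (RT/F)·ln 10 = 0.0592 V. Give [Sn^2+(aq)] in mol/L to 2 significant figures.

1.2 M

With Sn²⁺/Sn at the cathode and Tl⁺/Tl at the anode, E°cell = −0.15 − (−0.33) = +0.18 V (n = 2).
From the Nernst equation, log Q = n(E° − E)/0.0592 = 2·(+0.18 − (+0.271))/0.0592 = −3.074.
For Sn^2+(aq) + 2 Tl(s) → Sn(s) + 2 Tl^+(aq), the reaction quotient is Q = [Tl^+(aq)]^2 / [Sn^2+(aq)].
Isolating [Sn^2+(aq)] in Q = 10^{−3.074} yields log [Sn^2+(aq)] = 0.087, i.e. 1.2 M.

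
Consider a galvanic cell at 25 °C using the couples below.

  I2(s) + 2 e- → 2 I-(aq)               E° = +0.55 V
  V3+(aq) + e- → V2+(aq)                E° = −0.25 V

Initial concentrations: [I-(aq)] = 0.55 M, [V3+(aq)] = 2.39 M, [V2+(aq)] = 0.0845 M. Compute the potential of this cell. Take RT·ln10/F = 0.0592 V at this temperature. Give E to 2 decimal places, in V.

+0.73 V

The I₂/I⁻ couple has the more positive E°, so it is the cathode; V³⁺/V²⁺ is the anode.
The standard potential is +0.55 − (−0.25) = +0.80 V and the balanced reaction transfers n = 2 electrons.
Balancing gives I2(s) + 2 V2+(aq) → 2 I-(aq) + 2 V3+(aq); hence Q = ([I-(aq)]^2·[V3+(aq)]^2) / [V2+(aq)]^2 = 242 (log Q = 2.384).
Applying E = E° − (RT ln10/nF)·log Q gives +0.80 − (0.0592/2)(2.384) = +0.73 V.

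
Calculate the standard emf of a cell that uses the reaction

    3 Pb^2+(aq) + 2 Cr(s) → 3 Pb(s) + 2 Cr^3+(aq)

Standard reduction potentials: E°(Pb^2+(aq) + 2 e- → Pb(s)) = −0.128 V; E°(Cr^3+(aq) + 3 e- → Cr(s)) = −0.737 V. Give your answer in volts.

+0.609 V

In the reaction as written, Pb^2+(aq) is reduced (cathode) and Cr^3+(aq) is produced by oxidation at the anode.
E°cell = E°(cathode) − E°(anode) = −0.128 − (−0.737) = +0.609 V.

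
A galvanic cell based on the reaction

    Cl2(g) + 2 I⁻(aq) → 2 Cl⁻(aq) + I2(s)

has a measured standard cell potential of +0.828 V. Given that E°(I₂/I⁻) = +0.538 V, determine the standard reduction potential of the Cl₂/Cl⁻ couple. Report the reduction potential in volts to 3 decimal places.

In the reaction as written the Cl₂/Cl⁻ couple is reduced (cathode) and I₂/I⁻ is oxidized (anode), so E°cell = E°(Cl₂/Cl⁻) − E°(I₂/I⁻).
E°(Cl₂/Cl⁻) = E°cell + E°(anode) = +0.828 + (+0.538) = +1.366 V.

+1.366 V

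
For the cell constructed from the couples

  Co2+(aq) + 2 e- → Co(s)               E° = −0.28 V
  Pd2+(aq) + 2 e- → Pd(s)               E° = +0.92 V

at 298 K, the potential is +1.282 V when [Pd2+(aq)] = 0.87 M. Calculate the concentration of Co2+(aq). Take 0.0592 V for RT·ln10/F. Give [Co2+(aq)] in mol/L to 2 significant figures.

0.0015 M

The Pd²⁺/Pd couple has the larger reduction potential, so it is the cathode: E°cell = +0.92 − (−0.28) = +1.20 V and n = 2.
Since E = E° − (0.0592/n)·log Q, log Q = n(E° − E)/0.0592 = −2.770.
For Pd2+(aq) + Co(s) → Pd(s) + Co2+(aq), the reaction quotient is Q = [Co2+(aq)] / [Pd2+(aq)].
Substituting the known concentrations and solving, log [Co2+(aq)] = −2.830 and [Co2+(aq)] = 0.0015 M.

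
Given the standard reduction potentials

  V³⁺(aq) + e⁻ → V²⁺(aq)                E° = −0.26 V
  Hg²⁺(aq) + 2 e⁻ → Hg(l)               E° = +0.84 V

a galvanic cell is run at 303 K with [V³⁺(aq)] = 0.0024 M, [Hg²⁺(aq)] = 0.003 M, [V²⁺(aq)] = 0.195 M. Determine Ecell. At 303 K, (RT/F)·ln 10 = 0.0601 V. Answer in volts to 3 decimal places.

+1.139 V

Since E°(Hg²⁺/Hg) > E°(V³⁺/V²⁺), Hg²⁺/Hg serves as the cathode.
The standard potential is +0.84 − (−0.26) = +1.10 V and the balanced reaction transfers n = 2 electrons.
For the overall reaction Hg²⁺(aq) + 2 V²⁺(aq) → Hg(l) + 2 V³⁺(aq), Q = [V³⁺(aq)]^2 / ([Hg²⁺(aq)]·[V²⁺(aq)]^2) = 0.0505, giving log Q = −1.297.
E = E° − (0.0601/n)·log Q = +1.10 − (0.0601/2)(−1.297) = +1.139 V.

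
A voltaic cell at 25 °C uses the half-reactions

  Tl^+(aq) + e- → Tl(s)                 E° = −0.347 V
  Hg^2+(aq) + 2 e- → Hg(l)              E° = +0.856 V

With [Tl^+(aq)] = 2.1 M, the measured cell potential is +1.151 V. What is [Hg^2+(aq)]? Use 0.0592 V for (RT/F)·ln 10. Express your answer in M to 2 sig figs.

Hg²⁺/Hg is the cathode (higher E°); E°cell = +0.856 − (−0.347) = +1.203 V with n = 2.
Since E = E° − (0.0592/n)·log Q, log Q = n(E° − E)/0.0592 = 1.757.
Balancing electrons gives Hg^2+(aq) + 2 Tl(s) → Hg(l) + 2 Tl^+(aq); thus Q = [Tl^+(aq)]^2 / [Hg^2+(aq)].
Isolating [Hg^2+(aq)] in Q = 10^{1.757} yields log [Hg^2+(aq)] = −1.113, i.e. 0.077 M.

0.077 M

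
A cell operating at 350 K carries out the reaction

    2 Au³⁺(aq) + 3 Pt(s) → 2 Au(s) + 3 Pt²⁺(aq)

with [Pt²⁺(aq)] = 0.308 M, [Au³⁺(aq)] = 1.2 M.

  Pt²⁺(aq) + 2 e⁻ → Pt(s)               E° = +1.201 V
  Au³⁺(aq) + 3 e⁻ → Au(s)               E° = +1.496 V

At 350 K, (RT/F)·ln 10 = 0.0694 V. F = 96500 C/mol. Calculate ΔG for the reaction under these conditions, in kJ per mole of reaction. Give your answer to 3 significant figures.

−182 kJ/mol

With Au³⁺/Au reduced at the cathode, E°cell = +1.496 − (+1.201) = +0.295 V and n = 6.
The reaction quotient is [Pt²⁺(aq)]^3 / [Au³⁺(aq)]^2 = 0.0203; by Nernst, E = +0.295 − (0.0694/6)(−1.693) = +0.3146 V.
ΔG = −nFE = −(6)(96500)(+0.3146) J/mol = −182 kJ/mol.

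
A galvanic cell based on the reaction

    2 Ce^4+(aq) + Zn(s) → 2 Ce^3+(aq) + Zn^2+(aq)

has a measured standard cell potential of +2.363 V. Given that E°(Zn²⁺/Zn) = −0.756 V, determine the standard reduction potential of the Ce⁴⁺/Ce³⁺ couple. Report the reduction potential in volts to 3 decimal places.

+1.607 V

In the reaction as written the Ce⁴⁺/Ce³⁺ couple is reduced (cathode) and Zn²⁺/Zn is oxidized (anode), so E°cell = E°(Ce⁴⁺/Ce³⁺) − E°(Zn²⁺/Zn).
E°(Ce⁴⁺/Ce³⁺) = E°cell + E°(anode) = +2.363 + (−0.756) = +1.607 V.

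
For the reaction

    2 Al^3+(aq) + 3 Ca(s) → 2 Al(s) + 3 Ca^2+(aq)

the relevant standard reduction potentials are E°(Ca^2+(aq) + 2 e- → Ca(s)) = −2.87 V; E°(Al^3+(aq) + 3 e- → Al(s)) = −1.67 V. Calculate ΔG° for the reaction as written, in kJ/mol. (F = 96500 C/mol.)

In the reaction as written Al^3+(aq) is reduced, so the Al³⁺/Al couple is the cathode and Ca²⁺/Ca is the anode.
E°cell = −1.67 − (−2.87) = +1.20 V; balancing electrons gives n = 6.
ΔG° = −nFE°cell = −(6)(96500)(+1.20) J/mol = −695 kJ/mol.

−695 kJ/mol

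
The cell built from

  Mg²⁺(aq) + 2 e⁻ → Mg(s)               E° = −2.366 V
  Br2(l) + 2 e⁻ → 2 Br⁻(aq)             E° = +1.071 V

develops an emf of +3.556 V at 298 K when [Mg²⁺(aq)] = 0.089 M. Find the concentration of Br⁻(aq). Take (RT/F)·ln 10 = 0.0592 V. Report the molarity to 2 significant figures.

0.033 M

The Br₂/Br⁻ couple has the larger reduction potential, so it is the cathode: E°cell = +1.071 − (−2.366) = +3.437 V and n = 2.
Rearranging E = E° − (0.0592/n)·log Q gives log Q = 2(+3.437 − (+3.556))/0.0592 = −4.020.
The balanced reaction is Br2(l) + Mg(s) → 2 Br⁻(aq) + Mg²⁺(aq), so Q = [Br⁻(aq)]^2·[Mg²⁺(aq)].
Substituting the known concentrations and solving, log [Br⁻(aq)] = −1.485 and [Br⁻(aq)] = 0.033 M.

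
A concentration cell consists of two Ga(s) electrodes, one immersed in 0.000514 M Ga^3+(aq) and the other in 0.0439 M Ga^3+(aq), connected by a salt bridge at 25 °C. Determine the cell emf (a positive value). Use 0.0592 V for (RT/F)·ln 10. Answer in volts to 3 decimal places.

For a concentration cell E°cell = 0, since both electrodes use the same couple.
The compartment with the higher Ga^3+(aq) concentration (0.0439 M) acts as the cathode; ions are reduced there and produced at the dilute (0.000514 M) anode.
With n = 3, Ecell = −(0.0592/3)·log([dilute]/[conc]) = −(0.0592/3)·log(0.000514/0.0439) = +0.038 V.

0.038 V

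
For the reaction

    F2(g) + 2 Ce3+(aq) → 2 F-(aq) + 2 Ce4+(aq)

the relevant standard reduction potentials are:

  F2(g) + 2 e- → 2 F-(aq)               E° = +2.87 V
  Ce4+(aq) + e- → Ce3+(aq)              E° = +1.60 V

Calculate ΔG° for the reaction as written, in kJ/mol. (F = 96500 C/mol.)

−245 kJ/mol

In the reaction as written F2(g) is reduced, so the F₂/F⁻ couple is the cathode and Ce⁴⁺/Ce³⁺ is the anode.
E°cell = +2.87 − (+1.60) = +1.27 V; balancing electrons gives n = 2.
ΔG° = −nFE°cell = −(2)(96500)(+1.27) J/mol = −245 kJ/mol.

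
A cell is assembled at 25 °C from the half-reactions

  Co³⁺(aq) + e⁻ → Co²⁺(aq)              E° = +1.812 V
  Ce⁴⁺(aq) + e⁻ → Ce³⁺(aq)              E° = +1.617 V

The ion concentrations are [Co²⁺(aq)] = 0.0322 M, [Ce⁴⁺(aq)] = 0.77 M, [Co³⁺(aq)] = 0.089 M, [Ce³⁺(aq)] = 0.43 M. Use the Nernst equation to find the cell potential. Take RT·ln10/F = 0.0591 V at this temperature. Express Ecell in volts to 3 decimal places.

Since E°(Co³⁺/Co²⁺) > E°(Ce⁴⁺/Ce³⁺), Co³⁺/Co²⁺ serves as the cathode.
E°cell = +1.812 − (+1.617) = +0.195 V, with n = 1 electron transferred.
For the overall reaction Co³⁺(aq) + Ce³⁺(aq) → Co²⁺(aq) + Ce⁴⁺(aq), Q = ([Co²⁺(aq)]·[Ce⁴⁺(aq)]) / ([Co³⁺(aq)]·[Ce³⁺(aq)]) = 0.648, giving log Q = −0.189.
Applying E = E° − (RT ln10/nF)·log Q gives +0.195 − (0.0591/1)(−0.189) = +0.206 V.

+0.206 V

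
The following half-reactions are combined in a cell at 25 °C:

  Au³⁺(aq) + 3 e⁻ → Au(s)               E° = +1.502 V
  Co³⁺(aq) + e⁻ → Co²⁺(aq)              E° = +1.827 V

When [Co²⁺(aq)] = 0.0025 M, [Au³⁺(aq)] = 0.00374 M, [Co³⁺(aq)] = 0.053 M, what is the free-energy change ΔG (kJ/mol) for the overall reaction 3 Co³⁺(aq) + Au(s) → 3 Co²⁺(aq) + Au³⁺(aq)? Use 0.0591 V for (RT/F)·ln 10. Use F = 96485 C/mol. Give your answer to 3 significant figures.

−131 kJ/mol

The standard cell potential is +1.827 − (+1.502) = +0.325 V, with n = 3 electrons in the balanced equation.
Here Q = ([Co²⁺(aq)]^3·[Au³⁺(aq)]) / [Co³⁺(aq)]^3 = 3.93×10^−7 (log Q = −6.406), giving E = +0.325 − (0.0591/3)·(−6.406) = +0.4512 V.
ΔG = −nFE = −(3)(96485)(+0.4512) J/mol = −131 kJ/mol.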